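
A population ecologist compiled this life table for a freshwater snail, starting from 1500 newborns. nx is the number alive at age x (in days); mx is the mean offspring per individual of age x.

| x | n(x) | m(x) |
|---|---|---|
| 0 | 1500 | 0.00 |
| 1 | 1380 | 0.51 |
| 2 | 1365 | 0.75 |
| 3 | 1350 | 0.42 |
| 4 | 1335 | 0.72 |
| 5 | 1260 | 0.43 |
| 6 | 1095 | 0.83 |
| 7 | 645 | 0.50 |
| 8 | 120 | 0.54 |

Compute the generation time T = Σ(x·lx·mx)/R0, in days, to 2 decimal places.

3.78

lx = nx/n0 = nx/1500: 1, 0.92, 0.91, 0.9, 0.89, 0.84, 0.73, 0.43, 0.08
lx·mx: 0, 0.4692, 0.6825, 0.378, 0.6408, 0.3612, 0.6059, 0.215, 0.0432 → R0 = 3.3958
x·lx·mx: 0, 0.4692, 1.365, 1.134, 2.5632, 1.806, 3.6354, 1.505, 0.3456 → Σ = 12.8234
T = 12.8234 / 3.3958 = 3.776253… → 3.78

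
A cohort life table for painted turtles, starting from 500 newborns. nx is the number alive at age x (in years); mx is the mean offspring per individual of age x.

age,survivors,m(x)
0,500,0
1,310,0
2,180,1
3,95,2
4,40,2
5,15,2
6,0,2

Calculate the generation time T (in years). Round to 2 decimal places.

2.92

lx = nx/n0 = nx/500: 1, 0.62, 0.36, 0.19, 0.08, 0.03, 0
lx·mx: 0, 0, 0.36, 0.38, 0.16, 0.06, 0 → R0 = 0.96
x·lx·mx: 0, 0, 0.72, 1.14, 0.64, 0.3, 0 → Σ = 2.8
T = 2.8 / 0.96 = 2.916667… → 2.92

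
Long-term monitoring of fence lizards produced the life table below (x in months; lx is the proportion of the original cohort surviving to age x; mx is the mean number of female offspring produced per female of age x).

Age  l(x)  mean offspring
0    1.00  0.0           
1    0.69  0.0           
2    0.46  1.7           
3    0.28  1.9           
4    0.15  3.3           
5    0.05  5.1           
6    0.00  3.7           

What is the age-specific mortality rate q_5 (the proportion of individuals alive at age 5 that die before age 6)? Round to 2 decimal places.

1.00

q_5 = (l_5 − l_6) / l_5 = (0.05 − 0) / 0.05
     = 0.05 / 0.05 = 1 → 1.00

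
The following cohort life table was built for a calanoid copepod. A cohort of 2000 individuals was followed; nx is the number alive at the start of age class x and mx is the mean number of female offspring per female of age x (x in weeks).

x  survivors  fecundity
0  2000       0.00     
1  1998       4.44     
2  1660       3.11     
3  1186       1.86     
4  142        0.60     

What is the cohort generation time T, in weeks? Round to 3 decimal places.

1.602

lx = nx/n0 = nx/2000: 1, 0.999, 0.83, 0.593, 0.071
lx·mx: 0, 4.43556, 2.5813, 1.10298, 0.0426 → R0 = 8.16244
x·lx·mx: 0, 4.43556, 5.1626, 3.30894, 0.1704 → Σ = 13.0775
T = 13.0775 / 8.16244 = 1.602156… → 1.602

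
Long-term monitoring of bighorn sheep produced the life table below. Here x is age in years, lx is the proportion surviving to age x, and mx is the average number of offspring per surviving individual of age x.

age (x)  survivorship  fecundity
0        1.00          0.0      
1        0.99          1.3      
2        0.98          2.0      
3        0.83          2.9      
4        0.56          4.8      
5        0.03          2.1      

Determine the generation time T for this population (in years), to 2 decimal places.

2.80

lx·mx: 0, 1.287, 1.96, 2.407, 2.688, 0.063 → R0 = 8.405
x·lx·mx: 0, 1.287, 3.92, 7.221, 10.752, 0.315 → Σ = 23.495
T = 23.495 / 8.405 = 2.79536… → 2.80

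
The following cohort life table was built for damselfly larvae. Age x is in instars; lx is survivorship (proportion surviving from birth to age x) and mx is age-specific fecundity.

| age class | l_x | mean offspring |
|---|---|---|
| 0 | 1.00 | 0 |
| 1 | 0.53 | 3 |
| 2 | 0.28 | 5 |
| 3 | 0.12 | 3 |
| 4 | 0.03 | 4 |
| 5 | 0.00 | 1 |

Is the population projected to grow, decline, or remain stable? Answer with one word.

growing

R0 = Σ lx·mx = 0 + 1.59 + 1.4 + 0.36 + 0.12 + 0 = 3.47
R0 > 1, so the population is growing.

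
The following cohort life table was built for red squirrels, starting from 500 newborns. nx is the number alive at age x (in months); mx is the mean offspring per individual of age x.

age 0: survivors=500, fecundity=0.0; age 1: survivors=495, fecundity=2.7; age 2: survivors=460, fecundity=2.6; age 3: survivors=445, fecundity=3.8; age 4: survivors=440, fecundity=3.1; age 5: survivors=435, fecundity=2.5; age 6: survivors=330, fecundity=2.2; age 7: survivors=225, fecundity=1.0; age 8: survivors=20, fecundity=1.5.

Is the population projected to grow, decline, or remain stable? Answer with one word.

growing

lx = nx/n0 = nx/500: 1, 0.99, 0.92, 0.89, 0.88, 0.87, 0.66, 0.45, 0.04
R0 = Σ lx·mx = 0 + 2.673 + 2.392 + 3.382 + 2.728 + 2.175 + 1.452 + 0.45 + 0.06 = 15.312
R0 > 1, so the population is growing.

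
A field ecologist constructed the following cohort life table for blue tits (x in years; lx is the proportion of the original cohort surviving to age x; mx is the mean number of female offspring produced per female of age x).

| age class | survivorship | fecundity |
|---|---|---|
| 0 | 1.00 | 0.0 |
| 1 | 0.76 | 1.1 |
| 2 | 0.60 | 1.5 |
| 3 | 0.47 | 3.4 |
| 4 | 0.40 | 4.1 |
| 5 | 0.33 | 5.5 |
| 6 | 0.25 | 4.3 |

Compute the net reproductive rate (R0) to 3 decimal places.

lx·mx by age: 0, 0.836, 0.9, 1.598, 1.64, 1.815, 1.075
R0 = Σ lx·mx = 7.864 → 7.864

7.864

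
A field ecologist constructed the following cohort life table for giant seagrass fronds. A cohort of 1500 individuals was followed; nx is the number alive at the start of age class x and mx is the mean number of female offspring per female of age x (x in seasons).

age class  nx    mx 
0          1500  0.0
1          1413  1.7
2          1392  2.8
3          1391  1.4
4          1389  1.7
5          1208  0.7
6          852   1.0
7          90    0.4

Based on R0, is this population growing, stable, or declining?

lx = nx/n0 = nx/1500: 1, 0.942, 0.928, 0.92733…, 0.926, 0.80533…, 0.568, 0.06
R0 = Σ lx·mx = 0 + 1.6014 + 2.5984 + 1.298267… + 1.5742 + 0.563733… + 0.568 + 0.024 = 8.228…
R0 > 1, so the population is growing.

growing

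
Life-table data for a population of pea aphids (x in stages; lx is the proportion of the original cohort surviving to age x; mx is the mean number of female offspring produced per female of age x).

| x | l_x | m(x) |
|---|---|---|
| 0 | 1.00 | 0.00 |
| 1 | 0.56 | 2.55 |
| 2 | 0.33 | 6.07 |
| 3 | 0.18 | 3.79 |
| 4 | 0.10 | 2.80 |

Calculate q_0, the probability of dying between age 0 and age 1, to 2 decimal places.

0.44

q_0 = (l_0 − l_1) / l_0 = (1 − 0.56) / 1
     = 0.44 / 1 = 0.44 → 0.44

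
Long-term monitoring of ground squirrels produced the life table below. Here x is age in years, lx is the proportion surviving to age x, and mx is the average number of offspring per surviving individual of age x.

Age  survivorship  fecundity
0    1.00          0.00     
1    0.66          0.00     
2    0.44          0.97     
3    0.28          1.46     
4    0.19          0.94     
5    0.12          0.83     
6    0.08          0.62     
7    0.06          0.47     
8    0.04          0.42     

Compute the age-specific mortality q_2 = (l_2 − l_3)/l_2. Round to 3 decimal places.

q_2 = (l_2 − l_3) / l_2 = (0.44 − 0.28) / 0.44
     = 0.16 / 0.44 = 0.363636… → 0.364

0.364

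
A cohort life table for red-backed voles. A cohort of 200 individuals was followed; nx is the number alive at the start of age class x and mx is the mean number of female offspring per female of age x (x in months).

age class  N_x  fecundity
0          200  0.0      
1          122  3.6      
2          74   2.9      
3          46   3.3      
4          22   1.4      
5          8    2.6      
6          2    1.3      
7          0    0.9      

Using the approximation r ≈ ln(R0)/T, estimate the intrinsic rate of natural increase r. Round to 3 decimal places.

lx = nx/n0 = nx/200: 1, 0.61, 0.37, 0.23, 0.11, 0.04, 0.01, 0
R0 = Σ lx·mx = 0 + 2.196 + 1.073 + 0.759 + 0.154 + 0.104 + 0.013 + 0 = 4.299
Σ x·lx·mx = 7.833; T = 7.833/4.299 = 1.82205…
r ≈ ln(R0)/T = ln(4.299)/1.82205… = 0.80041… → 0.800

0.800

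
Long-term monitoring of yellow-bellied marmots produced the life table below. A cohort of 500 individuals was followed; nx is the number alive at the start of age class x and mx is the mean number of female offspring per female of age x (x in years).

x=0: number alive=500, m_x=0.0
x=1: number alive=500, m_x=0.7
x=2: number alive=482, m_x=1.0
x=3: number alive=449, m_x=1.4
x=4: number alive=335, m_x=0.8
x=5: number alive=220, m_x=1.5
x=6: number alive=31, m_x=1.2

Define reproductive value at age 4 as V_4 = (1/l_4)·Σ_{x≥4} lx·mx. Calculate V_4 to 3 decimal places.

lx = nx/n0 = nx/500: 1, 1, 0.964, 0.898, 0.67, 0.44, 0.062
lx·mx for x ≥ 4: 0.536, 0.66, 0.0744 → sum = 1.2704
V_4 = 1.2704 / l_4 = 1.2704 / 0.67 = 1.896119… → 1.896

1.896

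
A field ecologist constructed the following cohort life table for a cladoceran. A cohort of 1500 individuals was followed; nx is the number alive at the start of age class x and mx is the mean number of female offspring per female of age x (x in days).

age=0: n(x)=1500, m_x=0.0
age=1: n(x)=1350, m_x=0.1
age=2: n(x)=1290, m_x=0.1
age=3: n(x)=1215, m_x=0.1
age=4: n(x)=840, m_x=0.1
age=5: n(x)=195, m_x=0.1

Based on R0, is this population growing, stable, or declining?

declining

lx = nx/n0 = nx/1500: 1, 0.9, 0.86, 0.81, 0.56, 0.13
R0 = Σ lx·mx = 0 + 0.09 + 0.086 + 0.081 + 0.056 + 0.013 = 0.326
R0 < 1, so the population is declining.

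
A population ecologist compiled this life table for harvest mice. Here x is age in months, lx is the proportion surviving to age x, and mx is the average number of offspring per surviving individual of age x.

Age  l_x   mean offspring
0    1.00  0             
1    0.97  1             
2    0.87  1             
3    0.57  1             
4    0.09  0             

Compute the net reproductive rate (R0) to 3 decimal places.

lx·mx by age: 0, 0.97, 0.87, 0.57, 0
R0 = Σ lx·mx = 2.41 → 2.410

2.410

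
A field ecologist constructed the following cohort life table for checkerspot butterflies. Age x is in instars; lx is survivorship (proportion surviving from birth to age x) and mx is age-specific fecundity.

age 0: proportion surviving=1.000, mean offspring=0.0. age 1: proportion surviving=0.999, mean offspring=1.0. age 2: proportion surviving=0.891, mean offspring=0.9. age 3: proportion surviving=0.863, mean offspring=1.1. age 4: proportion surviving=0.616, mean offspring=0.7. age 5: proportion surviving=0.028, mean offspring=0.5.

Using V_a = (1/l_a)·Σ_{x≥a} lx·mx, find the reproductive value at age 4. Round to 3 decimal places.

lx·mx for x ≥ 4: 0.4312, 0.014 → sum = 0.4452
V_4 = 0.4452 / l_4 = 0.4452 / 0.616 = 0.722727… → 0.723

0.723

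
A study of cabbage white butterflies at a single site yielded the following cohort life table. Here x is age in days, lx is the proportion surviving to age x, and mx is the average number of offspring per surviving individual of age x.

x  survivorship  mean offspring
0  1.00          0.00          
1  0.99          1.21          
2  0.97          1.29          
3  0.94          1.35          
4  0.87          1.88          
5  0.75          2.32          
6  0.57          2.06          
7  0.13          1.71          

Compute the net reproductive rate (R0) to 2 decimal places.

lx·mx by age: 0, 1.1979, 1.2513, 1.269, 1.6356, 1.74, 1.1742, 0.2223
R0 = Σ lx·mx = 8.4903 → 8.49

8.49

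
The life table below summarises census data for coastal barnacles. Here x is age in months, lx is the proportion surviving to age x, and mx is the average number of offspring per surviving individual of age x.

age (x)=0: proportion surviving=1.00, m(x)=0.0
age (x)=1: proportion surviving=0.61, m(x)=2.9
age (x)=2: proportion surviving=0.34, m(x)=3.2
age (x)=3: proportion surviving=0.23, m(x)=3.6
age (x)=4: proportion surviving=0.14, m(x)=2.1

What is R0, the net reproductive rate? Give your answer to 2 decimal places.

3.98

lx·mx by age: 0, 1.769, 1.088, 0.828, 0.294
R0 = Σ lx·mx = 3.979 → 3.98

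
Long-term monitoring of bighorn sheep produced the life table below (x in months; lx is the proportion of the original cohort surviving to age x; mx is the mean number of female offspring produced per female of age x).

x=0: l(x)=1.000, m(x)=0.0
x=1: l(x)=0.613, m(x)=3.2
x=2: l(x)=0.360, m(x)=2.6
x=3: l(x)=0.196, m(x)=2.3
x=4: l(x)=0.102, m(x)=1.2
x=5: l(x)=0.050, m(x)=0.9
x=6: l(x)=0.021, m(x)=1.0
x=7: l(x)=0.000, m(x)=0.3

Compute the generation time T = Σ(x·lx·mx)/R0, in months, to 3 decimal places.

lx·mx: 0, 1.9616, 0.936, 0.4508, 0.1224, 0.045, 0.021, 0 → R0 = 3.5368
x·lx·mx: 0, 1.9616, 1.872, 1.3524, 0.4896, 0.225, 0.126, 0 → Σ = 6.0266
T = 6.0266 / 3.5368 = 1.70397… → 1.704

1.704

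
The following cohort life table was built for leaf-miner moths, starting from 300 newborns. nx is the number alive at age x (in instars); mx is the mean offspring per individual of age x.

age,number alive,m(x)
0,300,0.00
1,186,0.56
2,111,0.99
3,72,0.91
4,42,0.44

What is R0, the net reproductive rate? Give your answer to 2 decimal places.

lx = nx/n0 = nx/300: 1, 0.62, 0.37, 0.24, 0.14
lx·mx by age: 0, 0.3472, 0.3663, 0.2184, 0.0616
R0 = Σ lx·mx = 0.9935 → 0.99

0.99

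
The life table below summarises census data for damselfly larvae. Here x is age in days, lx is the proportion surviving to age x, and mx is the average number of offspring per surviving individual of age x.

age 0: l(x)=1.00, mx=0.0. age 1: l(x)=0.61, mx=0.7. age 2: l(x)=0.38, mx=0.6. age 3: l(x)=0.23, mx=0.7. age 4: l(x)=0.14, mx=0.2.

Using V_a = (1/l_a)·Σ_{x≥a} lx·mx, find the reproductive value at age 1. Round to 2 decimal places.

1.38

lx·mx for x ≥ 1: 0.427, 0.228, 0.161, 0.028 → sum = 0.844
V_1 = 0.844 / l_1 = 0.844 / 0.61 = 1.383607… → 1.38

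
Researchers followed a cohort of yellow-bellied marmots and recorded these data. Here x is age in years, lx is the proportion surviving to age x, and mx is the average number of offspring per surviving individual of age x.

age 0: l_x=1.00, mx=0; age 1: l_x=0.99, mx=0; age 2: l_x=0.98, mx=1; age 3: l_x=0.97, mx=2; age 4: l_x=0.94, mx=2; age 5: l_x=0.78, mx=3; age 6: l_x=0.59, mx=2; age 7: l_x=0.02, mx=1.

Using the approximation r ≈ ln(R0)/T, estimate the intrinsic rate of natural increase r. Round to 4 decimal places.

R0 = Σ lx·mx = 0 + 0 + 0.98 + 1.94 + 1.88 + 2.34 + 1.18 + 0.02 = 8.34
Σ x·lx·mx = 34.22; T = 34.22/8.34 = 4.10312…
r ≈ ln(R0)/T = ln(8.34)/4.10312… = 0.516939… → 0.5169

0.5169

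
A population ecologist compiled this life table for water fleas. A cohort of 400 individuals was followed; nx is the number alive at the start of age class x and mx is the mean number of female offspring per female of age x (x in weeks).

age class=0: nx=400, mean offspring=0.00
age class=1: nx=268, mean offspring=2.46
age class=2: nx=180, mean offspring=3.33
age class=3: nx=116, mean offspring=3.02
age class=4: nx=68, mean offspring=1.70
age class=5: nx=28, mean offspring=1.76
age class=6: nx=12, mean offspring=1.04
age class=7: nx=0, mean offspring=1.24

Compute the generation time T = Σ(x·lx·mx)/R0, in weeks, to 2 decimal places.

lx = nx/n0 = nx/400: 1, 0.67, 0.45, 0.29, 0.17, 0.07, 0.03, 0
lx·mx: 0, 1.6482, 1.4985, 0.8758, 0.289, 0.1232, 0.0312, 0 → R0 = 4.4659
x·lx·mx: 0, 1.6482, 2.997, 2.6274, 1.156, 0.616, 0.1872, 0 → Σ = 9.2318
T = 9.2318 / 4.4659 = 2.067176… → 2.07

2.07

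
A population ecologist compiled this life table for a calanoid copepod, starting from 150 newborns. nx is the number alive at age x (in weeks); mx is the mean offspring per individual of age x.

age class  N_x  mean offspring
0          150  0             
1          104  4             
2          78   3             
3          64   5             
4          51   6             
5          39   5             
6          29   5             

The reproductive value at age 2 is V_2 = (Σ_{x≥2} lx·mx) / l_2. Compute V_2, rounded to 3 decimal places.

lx = nx/n0 = nx/150: 1, 0.69333…, 0.52, 0.42667…, 0.34, 0.26, 0.19333…
lx·mx for x ≥ 2: 1.56, 2.133333…, 2.04, 1.3, 0.966667… → sum = 8…
V_2 = 8… / l_2 = 8… / 0.52 = 15.384615… → 15.385

15.385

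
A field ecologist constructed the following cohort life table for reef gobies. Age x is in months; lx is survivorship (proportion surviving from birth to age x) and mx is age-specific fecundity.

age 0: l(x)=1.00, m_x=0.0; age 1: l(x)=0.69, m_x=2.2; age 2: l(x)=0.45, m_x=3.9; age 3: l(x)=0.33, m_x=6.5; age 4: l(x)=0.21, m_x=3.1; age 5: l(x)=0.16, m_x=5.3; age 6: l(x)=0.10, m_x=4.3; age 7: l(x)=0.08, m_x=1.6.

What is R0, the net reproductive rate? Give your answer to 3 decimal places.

7.475

lx·mx by age: 0, 1.518, 1.755, 2.145, 0.651, 0.848, 0.43, 0.128
R0 = Σ lx·mx = 7.475 → 7.475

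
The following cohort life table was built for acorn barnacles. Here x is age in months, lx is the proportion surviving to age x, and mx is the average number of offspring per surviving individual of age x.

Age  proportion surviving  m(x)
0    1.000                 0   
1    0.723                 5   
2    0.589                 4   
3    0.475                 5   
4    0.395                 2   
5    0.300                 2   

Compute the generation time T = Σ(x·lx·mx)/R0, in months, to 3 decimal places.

lx·mx: 0, 3.615, 2.356, 2.375, 0.79, 0.6 → R0 = 9.736
x·lx·mx: 0, 3.615, 4.712, 7.125, 3.16, 3 → Σ = 21.612
T = 21.612 / 9.736 = 2.219803… → 2.220

2.220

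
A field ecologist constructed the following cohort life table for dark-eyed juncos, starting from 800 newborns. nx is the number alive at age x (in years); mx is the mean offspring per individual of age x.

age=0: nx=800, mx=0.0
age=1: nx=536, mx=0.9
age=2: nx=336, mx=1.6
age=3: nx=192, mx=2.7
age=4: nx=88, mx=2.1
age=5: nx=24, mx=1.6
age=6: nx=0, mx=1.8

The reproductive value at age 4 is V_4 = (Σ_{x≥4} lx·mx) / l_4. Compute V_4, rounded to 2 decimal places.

lx = nx/n0 = nx/800: 1, 0.67, 0.42, 0.24, 0.11, 0.03, 0
lx·mx for x ≥ 4: 0.231, 0.048, 0 → sum = 0.279
V_4 = 0.279 / l_4 = 0.279 / 0.11 = 2.536364… → 2.54

2.54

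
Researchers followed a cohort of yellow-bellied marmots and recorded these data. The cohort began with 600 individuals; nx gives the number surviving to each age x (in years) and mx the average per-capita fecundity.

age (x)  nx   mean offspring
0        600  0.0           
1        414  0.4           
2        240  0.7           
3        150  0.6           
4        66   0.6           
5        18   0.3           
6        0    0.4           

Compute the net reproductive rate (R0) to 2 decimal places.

0.78

lx = nx/n0 = nx/600: 1, 0.69, 0.4, 0.25, 0.11, 0.03, 0
lx·mx by age: 0, 0.276, 0.28, 0.15, 0.066, 0.009, 0
R0 = Σ lx·mx = 0.781 → 0.78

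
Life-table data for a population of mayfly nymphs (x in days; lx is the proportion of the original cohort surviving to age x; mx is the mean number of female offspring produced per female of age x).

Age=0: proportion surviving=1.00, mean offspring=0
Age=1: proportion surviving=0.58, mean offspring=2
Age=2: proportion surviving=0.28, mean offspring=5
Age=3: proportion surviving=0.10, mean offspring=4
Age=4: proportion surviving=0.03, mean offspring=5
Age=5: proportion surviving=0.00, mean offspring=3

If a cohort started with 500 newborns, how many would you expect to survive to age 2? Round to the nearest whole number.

Expected survivors = N0 · l_2 = 500 × 0.28 = 140 → 140

140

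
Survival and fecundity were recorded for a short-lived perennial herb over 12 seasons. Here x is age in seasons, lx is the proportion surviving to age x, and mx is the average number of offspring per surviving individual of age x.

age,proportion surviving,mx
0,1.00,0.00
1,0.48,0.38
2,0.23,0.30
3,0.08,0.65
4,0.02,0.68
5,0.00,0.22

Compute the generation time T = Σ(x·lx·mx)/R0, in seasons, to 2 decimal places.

1.67

lx·mx: 0, 0.1824, 0.069, 0.052, 0.0136, 0 → R0 = 0.317
x·lx·mx: 0, 0.1824, 0.138, 0.156, 0.0544, 0 → Σ = 0.5308
T = 0.5308 / 0.317 = 1.674448… → 1.67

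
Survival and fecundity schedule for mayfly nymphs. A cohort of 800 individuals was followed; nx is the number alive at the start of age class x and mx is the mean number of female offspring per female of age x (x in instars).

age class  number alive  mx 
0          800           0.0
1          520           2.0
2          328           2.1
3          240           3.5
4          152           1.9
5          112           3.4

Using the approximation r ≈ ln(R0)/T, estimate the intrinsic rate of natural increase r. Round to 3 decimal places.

lx = nx/n0 = nx/800: 1, 0.65, 0.41, 0.3, 0.19, 0.14
R0 = Σ lx·mx = 0 + 1.3 + 0.861 + 1.05 + 0.361 + 0.476 = 4.048
Σ x·lx·mx = 9.996; T = 9.996/4.048 = 2.46937…
r ≈ ln(R0)/T = ln(4.048)/2.46937… = 0.56623… → 0.566

0.566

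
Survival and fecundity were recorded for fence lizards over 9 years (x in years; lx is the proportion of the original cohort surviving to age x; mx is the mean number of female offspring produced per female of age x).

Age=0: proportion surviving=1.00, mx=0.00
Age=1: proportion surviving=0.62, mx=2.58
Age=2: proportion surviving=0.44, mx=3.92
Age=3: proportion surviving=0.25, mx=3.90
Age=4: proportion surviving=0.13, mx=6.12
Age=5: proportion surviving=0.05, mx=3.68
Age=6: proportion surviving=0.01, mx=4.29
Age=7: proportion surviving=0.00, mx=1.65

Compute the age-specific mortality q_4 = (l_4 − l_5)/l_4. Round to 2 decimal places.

q_4 = (l_4 − l_5) / l_4 = (0.13 − 0.05) / 0.13
     = 0.08 / 0.13 = 0.615385… → 0.62

0.62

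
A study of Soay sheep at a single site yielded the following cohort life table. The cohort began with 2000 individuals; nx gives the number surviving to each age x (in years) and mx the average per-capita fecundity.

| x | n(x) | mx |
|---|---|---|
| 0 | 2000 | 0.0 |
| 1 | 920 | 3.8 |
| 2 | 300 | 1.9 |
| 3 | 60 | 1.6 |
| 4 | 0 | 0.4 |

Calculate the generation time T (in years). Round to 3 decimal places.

1.183

lx = nx/n0 = nx/2000: 1, 0.46, 0.15, 0.03, 0
lx·mx: 0, 1.748, 0.285, 0.048, 0 → R0 = 2.081
x·lx·mx: 0, 1.748, 0.57, 0.144, 0 → Σ = 2.462
T = 2.462 / 2.081 = 1.183085… → 1.183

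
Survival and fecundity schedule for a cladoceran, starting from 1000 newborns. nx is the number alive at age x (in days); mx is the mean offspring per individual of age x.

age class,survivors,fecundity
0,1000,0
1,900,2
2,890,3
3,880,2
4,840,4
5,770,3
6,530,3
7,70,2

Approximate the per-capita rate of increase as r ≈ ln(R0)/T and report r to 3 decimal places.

0.743

lx = nx/n0 = nx/1000: 1, 0.9, 0.89, 0.88, 0.84, 0.77, 0.53, 0.07
R0 = Σ lx·mx = 0 + 1.8 + 2.67 + 1.76 + 3.36 + 2.31 + 1.59 + 0.14 = 13.63
Σ x·lx·mx = 47.93; T = 47.93/13.63 = 3.51651…
r ≈ ln(R0)/T = ln(13.63)/3.51651… = 0.74286… → 0.743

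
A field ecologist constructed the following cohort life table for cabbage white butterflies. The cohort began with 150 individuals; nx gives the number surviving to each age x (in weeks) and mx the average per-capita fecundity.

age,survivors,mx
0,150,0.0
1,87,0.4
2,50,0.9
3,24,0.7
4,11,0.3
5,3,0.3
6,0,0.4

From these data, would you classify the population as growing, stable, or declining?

lx = nx/n0 = nx/150: 1, 0.58, 0.33333…, 0.16, 0.07333…, 0.02, 0
R0 = Σ lx·mx = 0 + 0.232 + 0.3… + 0.112 + 0.022… + 0.006 + 0 = 0.672…
R0 < 1, so the population is declining.

declining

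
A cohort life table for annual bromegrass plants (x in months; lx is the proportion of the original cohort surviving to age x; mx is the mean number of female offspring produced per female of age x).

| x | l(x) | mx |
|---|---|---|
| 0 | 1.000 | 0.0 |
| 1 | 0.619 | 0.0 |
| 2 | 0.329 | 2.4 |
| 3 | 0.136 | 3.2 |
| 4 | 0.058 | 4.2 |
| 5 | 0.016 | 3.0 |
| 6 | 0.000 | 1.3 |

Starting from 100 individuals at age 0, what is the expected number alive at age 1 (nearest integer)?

62

Expected survivors = N0 · l_1 = 100 × 0.619 = 61.9 → 62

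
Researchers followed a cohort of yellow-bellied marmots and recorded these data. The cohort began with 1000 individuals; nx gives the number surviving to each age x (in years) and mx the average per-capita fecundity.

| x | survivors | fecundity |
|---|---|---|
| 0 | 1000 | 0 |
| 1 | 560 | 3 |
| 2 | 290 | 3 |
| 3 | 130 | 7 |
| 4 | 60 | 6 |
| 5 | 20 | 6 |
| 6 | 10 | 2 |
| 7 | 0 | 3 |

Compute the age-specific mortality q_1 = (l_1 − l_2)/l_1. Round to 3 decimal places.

lx = nx/n0 = nx/1000: 1, 0.56, 0.29, 0.13, 0.06, 0.02, 0.01, 0
q_1 = (l_1 − l_2) / l_1 = (0.56 − 0.29) / 0.56
     = 0.27 / 0.56 = 0.482143… → 0.482

0.482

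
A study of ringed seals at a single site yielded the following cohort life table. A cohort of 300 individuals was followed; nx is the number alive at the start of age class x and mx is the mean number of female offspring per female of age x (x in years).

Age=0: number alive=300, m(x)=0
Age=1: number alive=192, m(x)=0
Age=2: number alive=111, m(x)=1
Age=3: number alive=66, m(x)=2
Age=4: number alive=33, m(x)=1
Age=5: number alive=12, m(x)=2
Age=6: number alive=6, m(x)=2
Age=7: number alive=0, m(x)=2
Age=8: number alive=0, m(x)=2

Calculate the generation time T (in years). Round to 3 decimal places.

3.019

lx = nx/n0 = nx/300: 1, 0.64, 0.37, 0.22, 0.11, 0.04, 0.02, 0, 0
lx·mx: 0, 0, 0.37, 0.44, 0.11, 0.08, 0.04, 0, 0 → R0 = 1.04
x·lx·mx: 0, 0, 0.74, 1.32, 0.44, 0.4, 0.24, 0, 0 → Σ = 3.14
T = 3.14 / 1.04 = 3.019231… → 3.019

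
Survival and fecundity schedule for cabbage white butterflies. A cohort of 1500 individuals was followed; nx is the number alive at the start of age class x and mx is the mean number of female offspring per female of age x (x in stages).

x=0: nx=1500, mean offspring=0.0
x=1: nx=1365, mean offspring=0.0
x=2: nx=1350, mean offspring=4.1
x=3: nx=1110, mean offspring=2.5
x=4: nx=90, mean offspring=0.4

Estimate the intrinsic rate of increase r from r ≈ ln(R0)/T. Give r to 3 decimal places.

0.733

lx = nx/n0 = nx/1500: 1, 0.91, 0.9, 0.74, 0.06
R0 = Σ lx·mx = 0 + 0 + 3.69 + 1.85 + 0.024 = 5.564
Σ x·lx·mx = 13.026; T = 13.026/5.564 = 2.34112…
r ≈ ln(R0)/T = ln(5.564)/2.34112… = 0.73312… → 0.733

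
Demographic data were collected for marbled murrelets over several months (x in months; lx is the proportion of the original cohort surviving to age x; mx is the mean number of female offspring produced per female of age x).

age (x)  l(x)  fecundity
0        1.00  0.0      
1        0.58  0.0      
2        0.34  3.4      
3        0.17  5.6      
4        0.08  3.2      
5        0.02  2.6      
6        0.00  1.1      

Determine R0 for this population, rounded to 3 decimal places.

2.416

lx·mx by age: 0, 0, 1.156, 0.952, 0.256, 0.052, 0
R0 = Σ lx·mx = 2.416 → 2.416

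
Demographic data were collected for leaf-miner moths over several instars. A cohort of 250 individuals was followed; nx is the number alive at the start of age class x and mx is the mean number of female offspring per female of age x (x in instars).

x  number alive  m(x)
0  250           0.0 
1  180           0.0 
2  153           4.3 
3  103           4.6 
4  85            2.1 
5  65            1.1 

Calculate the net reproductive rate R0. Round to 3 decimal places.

lx = nx/n0 = nx/250: 1, 0.72, 0.612, 0.412, 0.34, 0.26
lx·mx by age: 0, 0, 2.6316, 1.8952, 0.714, 0.286
R0 = Σ lx·mx = 5.5268 → 5.527

5.527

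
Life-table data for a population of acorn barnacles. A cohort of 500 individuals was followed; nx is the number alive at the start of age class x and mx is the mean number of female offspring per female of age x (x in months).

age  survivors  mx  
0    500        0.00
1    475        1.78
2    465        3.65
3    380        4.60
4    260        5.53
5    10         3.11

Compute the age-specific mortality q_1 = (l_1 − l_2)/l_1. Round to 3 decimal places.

0.021

lx = nx/n0 = nx/500: 1, 0.95, 0.93, 0.76, 0.52, 0.02
q_1 = (l_1 − l_2) / l_1 = (0.95 − 0.93) / 0.95
     = 0.02 / 0.95 = 0.021053… → 0.021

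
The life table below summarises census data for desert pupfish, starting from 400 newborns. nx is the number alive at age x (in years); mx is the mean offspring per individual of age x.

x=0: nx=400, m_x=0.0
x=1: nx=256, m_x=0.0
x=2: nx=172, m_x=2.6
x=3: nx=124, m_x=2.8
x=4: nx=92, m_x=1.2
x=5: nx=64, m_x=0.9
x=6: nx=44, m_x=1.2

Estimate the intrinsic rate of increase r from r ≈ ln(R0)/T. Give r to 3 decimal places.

0.317

lx = nx/n0 = nx/400: 1, 0.64, 0.43, 0.31, 0.23, 0.16, 0.11
R0 = Σ lx·mx = 0 + 0 + 1.118 + 0.868 + 0.276 + 0.144 + 0.132 = 2.538
Σ x·lx·mx = 7.456; T = 7.456/2.538 = 2.93775…
r ≈ ln(R0)/T = ln(2.538)/2.93775… = 0.31704… → 0.317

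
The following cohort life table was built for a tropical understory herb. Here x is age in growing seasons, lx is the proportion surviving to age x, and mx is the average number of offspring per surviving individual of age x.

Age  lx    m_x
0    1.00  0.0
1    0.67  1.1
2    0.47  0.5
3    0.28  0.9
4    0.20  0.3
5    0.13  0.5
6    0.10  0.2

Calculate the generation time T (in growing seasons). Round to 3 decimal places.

1.934

lx·mx: 0, 0.737, 0.235, 0.252, 0.06, 0.065, 0.02 → R0 = 1.369
x·lx·mx: 0, 0.737, 0.47, 0.756, 0.24, 0.325, 0.12 → Σ = 2.648
T = 2.648 / 1.369 = 1.934259… → 1.934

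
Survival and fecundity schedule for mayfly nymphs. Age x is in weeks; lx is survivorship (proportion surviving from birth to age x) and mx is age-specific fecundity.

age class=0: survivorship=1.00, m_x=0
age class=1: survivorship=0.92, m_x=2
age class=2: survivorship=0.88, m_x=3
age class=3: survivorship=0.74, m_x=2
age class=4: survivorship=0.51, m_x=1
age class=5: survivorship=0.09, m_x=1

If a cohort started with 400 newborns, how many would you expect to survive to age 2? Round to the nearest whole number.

352

Expected survivors = N0 · l_2 = 400 × 0.88 = 352 → 352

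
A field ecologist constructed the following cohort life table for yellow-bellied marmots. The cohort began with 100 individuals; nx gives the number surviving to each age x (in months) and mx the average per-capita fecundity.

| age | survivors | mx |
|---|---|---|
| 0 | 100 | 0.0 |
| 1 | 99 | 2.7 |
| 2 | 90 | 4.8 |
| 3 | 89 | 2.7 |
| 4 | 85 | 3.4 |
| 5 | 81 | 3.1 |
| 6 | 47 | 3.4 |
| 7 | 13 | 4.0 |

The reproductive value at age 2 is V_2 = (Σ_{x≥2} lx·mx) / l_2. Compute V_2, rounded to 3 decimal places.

15.824

lx = nx/n0 = nx/100: 1, 0.99, 0.9, 0.89, 0.85, 0.81, 0.47, 0.13
lx·mx for x ≥ 2: 4.32, 2.403, 2.89, 2.511, 1.598, 0.52 → sum = 14.242
V_2 = 14.242 / l_2 = 14.242 / 0.9 = 15.824444… → 15.824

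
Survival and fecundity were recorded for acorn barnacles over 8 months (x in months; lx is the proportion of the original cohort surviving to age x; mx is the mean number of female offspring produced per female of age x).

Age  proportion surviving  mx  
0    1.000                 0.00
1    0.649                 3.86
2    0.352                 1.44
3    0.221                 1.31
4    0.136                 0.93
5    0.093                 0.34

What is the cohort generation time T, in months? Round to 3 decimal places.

1.460

lx·mx: 0, 2.50514, 0.50688, 0.28951, 0.12648, 0.03162 → R0 = 3.45963
x·lx·mx: 0, 2.50514, 1.01376, 0.86853, 0.50592, 0.1581 → Σ = 5.05145
T = 5.05145 / 3.45963 = 1.460113… → 1.460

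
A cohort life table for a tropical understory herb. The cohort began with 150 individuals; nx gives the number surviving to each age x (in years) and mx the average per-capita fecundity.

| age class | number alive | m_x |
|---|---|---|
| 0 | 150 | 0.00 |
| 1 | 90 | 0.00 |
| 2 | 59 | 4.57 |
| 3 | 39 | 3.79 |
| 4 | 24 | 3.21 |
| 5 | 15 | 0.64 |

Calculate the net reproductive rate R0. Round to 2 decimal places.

lx = nx/n0 = nx/150: 1, 0.6, 0.39333…, 0.26, 0.16, 0.1
lx·mx by age: 0, 0, 1.797533…, 0.9854, 0.5136, 0.064
R0 = Σ lx·mx = 3.360533… → 3.36

3.36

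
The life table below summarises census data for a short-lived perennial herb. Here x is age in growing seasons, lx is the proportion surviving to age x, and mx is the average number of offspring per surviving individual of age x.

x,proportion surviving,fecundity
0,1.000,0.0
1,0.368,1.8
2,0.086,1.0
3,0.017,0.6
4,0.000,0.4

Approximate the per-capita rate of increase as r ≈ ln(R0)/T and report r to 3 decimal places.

R0 = Σ lx·mx = 0 + 0.6624 + 0.086 + 0.0102 + 0 = 0.7586
Σ x·lx·mx = 0.865; T = 0.865/0.7586 = 1.14026…
r ≈ ln(R0)/T = ln(0.7586)/1.14026… = -0.2423… → -0.242

-0.242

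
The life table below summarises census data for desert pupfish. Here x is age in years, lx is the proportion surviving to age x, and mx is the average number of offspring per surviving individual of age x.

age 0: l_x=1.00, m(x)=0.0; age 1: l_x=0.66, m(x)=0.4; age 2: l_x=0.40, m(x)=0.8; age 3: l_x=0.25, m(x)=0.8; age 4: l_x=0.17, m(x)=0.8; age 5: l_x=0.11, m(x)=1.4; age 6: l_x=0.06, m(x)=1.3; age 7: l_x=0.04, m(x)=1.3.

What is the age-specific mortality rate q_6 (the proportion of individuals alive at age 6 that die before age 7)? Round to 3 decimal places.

0.333

q_6 = (l_6 − l_7) / l_6 = (0.06 − 0.04) / 0.06
     = 0.02 / 0.06 = 0.333333… → 0.333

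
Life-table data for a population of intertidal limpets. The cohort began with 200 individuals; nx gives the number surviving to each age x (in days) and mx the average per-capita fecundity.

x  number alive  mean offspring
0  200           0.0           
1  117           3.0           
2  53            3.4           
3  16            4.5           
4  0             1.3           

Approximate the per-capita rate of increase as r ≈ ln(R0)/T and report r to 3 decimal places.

0.718

lx = nx/n0 = nx/200: 1, 0.585, 0.265, 0.08, 0
R0 = Σ lx·mx = 0 + 1.755 + 0.901 + 0.36 + 0 = 3.016
Σ x·lx·mx = 4.637; T = 4.637/3.016 = 1.53747…
r ≈ ln(R0)/T = ln(3.016)/1.53747… = 0.71802… → 0.718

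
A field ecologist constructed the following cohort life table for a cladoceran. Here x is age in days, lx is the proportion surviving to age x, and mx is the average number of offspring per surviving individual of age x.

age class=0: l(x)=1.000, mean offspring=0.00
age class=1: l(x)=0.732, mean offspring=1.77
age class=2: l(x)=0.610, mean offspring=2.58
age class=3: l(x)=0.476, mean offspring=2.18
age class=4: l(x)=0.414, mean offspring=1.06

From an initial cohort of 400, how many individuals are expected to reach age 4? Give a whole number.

Expected survivors = N0 · l_4 = 400 × 0.414 = 165.6 → 166

166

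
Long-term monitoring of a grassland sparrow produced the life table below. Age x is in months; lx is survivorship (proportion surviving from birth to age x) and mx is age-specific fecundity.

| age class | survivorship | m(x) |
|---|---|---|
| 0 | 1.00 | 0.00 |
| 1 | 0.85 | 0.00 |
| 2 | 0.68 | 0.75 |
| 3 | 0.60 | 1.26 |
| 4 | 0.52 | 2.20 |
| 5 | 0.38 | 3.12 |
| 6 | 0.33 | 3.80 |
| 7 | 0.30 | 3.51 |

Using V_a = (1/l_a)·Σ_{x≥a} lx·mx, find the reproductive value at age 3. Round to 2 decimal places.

lx·mx for x ≥ 3: 0.756, 1.144, 1.1856, 1.254, 1.053 → sum = 5.3926
V_3 = 5.3926 / l_3 = 5.3926 / 0.6 = 8.987667… → 8.99

8.99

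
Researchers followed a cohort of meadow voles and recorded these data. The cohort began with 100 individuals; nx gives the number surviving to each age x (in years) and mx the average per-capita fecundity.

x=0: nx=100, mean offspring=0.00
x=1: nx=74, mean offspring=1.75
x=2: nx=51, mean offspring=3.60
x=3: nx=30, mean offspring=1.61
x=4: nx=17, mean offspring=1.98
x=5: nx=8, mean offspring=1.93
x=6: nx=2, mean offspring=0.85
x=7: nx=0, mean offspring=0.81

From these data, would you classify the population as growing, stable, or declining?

growing

lx = nx/n0 = nx/100: 1, 0.74, 0.51, 0.3, 0.17, 0.08, 0.02, 0
R0 = Σ lx·mx = 0 + 1.295 + 1.836 + 0.483 + 0.3366 + 0.1544 + 0.017 + 0 = 4.122
R0 > 1, so the population is growing.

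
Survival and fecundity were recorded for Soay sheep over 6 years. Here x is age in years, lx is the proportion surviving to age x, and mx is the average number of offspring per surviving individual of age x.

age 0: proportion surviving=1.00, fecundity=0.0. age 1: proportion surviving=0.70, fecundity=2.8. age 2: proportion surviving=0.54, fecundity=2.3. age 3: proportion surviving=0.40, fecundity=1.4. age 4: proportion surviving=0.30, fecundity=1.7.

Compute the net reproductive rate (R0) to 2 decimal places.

4.27

lx·mx by age: 0, 1.96, 1.242, 0.56, 0.51
R0 = Σ lx·mx = 4.272 → 4.27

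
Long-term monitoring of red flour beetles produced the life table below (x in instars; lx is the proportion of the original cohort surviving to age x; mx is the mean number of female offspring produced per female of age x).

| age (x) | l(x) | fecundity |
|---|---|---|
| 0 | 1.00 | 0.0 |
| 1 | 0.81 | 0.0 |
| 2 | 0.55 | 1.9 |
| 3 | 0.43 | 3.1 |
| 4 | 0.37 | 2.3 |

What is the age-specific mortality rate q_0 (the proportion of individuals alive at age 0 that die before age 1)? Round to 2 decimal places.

q_0 = (l_0 − l_1) / l_0 = (1 − 0.81) / 1
     = 0.19 / 1 = 0.19 → 0.19

0.19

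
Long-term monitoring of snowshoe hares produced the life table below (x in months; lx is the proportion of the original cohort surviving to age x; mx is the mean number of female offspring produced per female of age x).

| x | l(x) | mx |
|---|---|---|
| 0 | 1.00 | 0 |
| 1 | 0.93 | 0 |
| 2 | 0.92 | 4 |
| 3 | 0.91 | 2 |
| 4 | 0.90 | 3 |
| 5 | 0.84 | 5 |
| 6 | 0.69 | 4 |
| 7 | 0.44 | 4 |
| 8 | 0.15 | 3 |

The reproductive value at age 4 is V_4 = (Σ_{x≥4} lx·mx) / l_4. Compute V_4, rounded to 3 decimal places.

lx·mx for x ≥ 4: 2.7, 4.2, 2.76, 1.76, 0.45 → sum = 11.87
V_4 = 11.87 / l_4 = 11.87 / 0.9 = 13.188889… → 13.189

13.189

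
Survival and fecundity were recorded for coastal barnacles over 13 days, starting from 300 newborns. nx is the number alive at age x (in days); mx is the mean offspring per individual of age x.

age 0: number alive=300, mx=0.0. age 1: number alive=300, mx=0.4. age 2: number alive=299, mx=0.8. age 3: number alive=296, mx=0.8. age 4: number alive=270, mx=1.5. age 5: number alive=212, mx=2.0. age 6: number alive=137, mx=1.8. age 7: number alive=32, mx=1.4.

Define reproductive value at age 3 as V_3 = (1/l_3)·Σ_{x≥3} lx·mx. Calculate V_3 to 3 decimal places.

4.585

lx = nx/n0 = nx/300: 1, 1, 0.99667…, 0.98667…, 0.9, 0.70667…, 0.45667…, 0.10667…
lx·mx for x ≥ 3: 0.789333…, 1.35, 1.413333…, 0.822…, 0.149333… → sum = 4.524…
V_3 = 4.524… / l_3 = 4.524… / 0.986667… = 4.585135… → 4.585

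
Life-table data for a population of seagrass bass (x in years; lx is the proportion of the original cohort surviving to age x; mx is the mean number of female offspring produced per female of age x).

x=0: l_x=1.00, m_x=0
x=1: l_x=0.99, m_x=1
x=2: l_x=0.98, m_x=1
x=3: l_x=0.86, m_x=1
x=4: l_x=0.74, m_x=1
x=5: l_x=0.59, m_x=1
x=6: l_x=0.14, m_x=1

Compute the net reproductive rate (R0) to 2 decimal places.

lx·mx by age: 0, 0.99, 0.98, 0.86, 0.74, 0.59, 0.14
R0 = Σ lx·mx = 4.3 → 4.30

4.30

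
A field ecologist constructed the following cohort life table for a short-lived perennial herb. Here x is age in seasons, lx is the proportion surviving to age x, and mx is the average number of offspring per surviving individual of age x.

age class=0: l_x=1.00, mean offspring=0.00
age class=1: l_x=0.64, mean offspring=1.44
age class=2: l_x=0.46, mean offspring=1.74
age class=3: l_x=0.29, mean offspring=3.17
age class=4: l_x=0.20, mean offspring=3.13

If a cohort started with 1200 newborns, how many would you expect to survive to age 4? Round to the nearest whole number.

240

Expected survivors = N0 · l_4 = 1200 × 0.20 = 240 → 240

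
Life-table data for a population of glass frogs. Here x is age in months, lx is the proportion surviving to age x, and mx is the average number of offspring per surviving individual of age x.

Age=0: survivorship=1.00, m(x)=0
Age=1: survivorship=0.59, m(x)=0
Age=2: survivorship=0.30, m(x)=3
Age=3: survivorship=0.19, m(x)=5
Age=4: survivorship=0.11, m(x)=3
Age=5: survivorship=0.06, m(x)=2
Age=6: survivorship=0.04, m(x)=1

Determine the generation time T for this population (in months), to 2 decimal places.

lx·mx: 0, 0, 0.9, 0.95, 0.33, 0.12, 0.04 → R0 = 2.34
x·lx·mx: 0, 0, 1.8, 2.85, 1.32, 0.6, 0.24 → Σ = 6.81
T = 6.81 / 2.34 = 2.910256… → 2.91

2.91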